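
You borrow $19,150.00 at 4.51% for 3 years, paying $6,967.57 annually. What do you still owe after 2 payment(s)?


Formula: Balance = PV*(1+r)^k - PMT*((1+r)^k - 1)/r
Growth: (1 + 0.0451)^2 = 1.092234
Accumulated factor: ((1+r)^k - 1)/r = 2.0451
Balance = $19,150.00 * 1.092234 - $6,967.57 * 2.0451
Balance = $6,666.90

$6,666.90


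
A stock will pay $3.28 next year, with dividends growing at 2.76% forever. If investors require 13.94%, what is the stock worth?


Formula: P = D1 / (r - g)
Spread: r - g = 0.1394 - 0.0276 = 0.1118
Substituting: P = $3.28 / 0.1118
P = $29.34

$29.34


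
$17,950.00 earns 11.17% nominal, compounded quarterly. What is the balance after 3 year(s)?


Formula: FV = P * (1 + r/m)^(m*t)
Period rate: r/m = 0.1117 / 4 = 0.027925
Total periods: m*t = 4 * 3 = 12
Growth factor: (1 + 0.027925)^12 = 1.391673
FV = $17,950.00 * 1.391673 = $24,980.53

$24,980.53


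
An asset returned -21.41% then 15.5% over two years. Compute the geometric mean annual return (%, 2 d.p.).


Formula: Geometric mean = ((1+r1)*(1+r2))^(1/2) - 1
Product: (1 + -0.2141) * (1 + 0.155) = 0.7859 * 1.155 = 0.907714
Square root: 0.907714^0.5 = 0.952741
Geometric mean = 0.952741 - 1 = -0.047259
As percentage: -4.73%

-4.73%


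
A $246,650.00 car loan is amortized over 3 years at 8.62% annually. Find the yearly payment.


Formula: PMT = PV * r / (1 - (1+r)^(-n))
Denominator: 1 - (1 + 0.0862)^(-3) = 0.219684
Numerator: $246,650.00 * 0.0862 = 21261.23
PMT = 21261.23 / 0.219684 = $96,781.04

$96,781.04


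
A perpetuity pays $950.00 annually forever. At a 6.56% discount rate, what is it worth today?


Formula: PV = C / r
Substituting: PV = $950.00 / 0.0656
PV = $14,481.71

$14,481.71


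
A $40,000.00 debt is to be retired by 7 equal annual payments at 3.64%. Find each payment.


Formula: PMT = PV * r / (1 - (1+r)^(-n))
Denominator: 1 - (1 + 0.0364)^(-7) = 0.221411
Numerator: $40,000.00 * 0.0364 = 1456.0
PMT = 1456.0 / 0.221411 = $6,576.00

$6,576.00


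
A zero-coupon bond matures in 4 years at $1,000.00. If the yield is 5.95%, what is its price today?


Formula: Price = FV / (1 + r)^n
Substituting: Price = $1,000.00 / (1 + 0.0595)^4
Discount factor: (1.0595)^4 = 1.260097
Price = $1,000.00 / 1.260097 = $793.59

$793.59


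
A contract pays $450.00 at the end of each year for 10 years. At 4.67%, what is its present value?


Formula: PV = PMT * (1 - (1+r)^(-n)) / r
Discount factor: (1 + 0.0467)^(-10) = 0.633545
Bracket: 1 - 0.633545 = 0.366455
PV = $450.00 * 0.366455 / 0.0467 = $3,531.15

$3,531.15


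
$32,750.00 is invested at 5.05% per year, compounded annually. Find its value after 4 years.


Formula: FV = P * (1 + r)^n
Substituting: FV = $32,750.00 * (1 + 0.0505)^4
Growth factor: (1.0505)^4 = 1.217823
FV = $32,750.00 * 1.217823 = $39,883.71

$39,883.71


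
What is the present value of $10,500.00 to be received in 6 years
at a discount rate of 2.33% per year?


Formula: PV = FV / (1 + r)^n
Substituting: PV = $10,500.00 / (1 + 0.0233)^6
Discount factor: (1.0233)^6 = 1.148201
PV = $10,500.00 / 1.148201 = $9,144.74

$9,144.74


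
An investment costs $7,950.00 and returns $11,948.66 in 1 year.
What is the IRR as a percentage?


Formula: IRR = C1/C0 - 1
Substituting: IRR = $11,948.66 / $7,950.00 - 1
Ratio: 1.502976 - 1 = 0.502976
IRR = 50.2976%

50.2976%


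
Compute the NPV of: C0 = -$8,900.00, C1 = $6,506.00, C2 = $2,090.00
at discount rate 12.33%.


Formula: NPV = C0 + C1/(1+r) + C2/(1+r)^2
Discount C1: $6,506.00 / (1 + 0.1233) = $5,791.86
Discount C2: $2,090.00 / (1 + 0.1233)^2 = $1,656.36
NPV = -$8,900.00 + $5,791.86 + $1,656.36 = -$1,451.78

-$1,451.78


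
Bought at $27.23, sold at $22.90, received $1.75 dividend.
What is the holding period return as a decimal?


Formula: HPR = (P1 - P0 + D) / P0
Gain: $22.90 - $27.23 + $1.75 = -$2.58
HPR = -$2.58 / $27.23 = -0.0947

-0.0947


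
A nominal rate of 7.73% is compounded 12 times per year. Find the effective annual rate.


Formula: EAR = (1 + r/m)^m - 1
Period rate: r/m = 0.0773 / 12 = 0.006442
Compounding: (1 + 0.006442)^12 = 1.080098
EAR = 1.080098 - 1 = 0.080098

0.080098


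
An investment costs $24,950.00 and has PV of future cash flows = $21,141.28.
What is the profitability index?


Formula: PI = PV(cash flows) / initial investment
Substituting: PI = $21,141.28 / $24,950.00
PI = 0.8473

0.8473


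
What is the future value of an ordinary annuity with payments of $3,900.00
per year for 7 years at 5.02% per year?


Formula: FV = PMT * ((1+r)^n - 1) / r
Growth factor: (1 + 0.0502)^7 = 1.408978
Numerator: 1.408978 - 1 = 0.408978
FV = $3,900.00 * 0.408978 / 0.0502 = $31,773.16

$31,773.16


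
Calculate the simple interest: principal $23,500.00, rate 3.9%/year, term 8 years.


Formula: I = P * r * t
Substituting: I = $23,500.00 * 0.039 * 8
Step: I = $23,500.00 * 0.312
I = $7,332.00

$7,332.00


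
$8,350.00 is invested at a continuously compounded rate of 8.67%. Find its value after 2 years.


Formula: FV = P * e^(r*t)
Exponent: r*t = 0.0867 * 2 = 0.1734
e^(0.1734) = 1.189342
FV = $8,350.00 * 1.189342 = $9,931.00

$9,931.00


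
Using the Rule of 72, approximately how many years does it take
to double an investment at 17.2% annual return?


Formula: Years ≈ 72 / r
Substituting: Years ≈ 72 / 17.2
Years ≈ 4.2

4.2 years


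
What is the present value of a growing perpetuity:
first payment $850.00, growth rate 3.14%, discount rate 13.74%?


Formula: PV = C / (r - g)
Spread: r - g = 0.1374 - 0.0314 = 0.106
Substituting: PV = $850.00 / 0.106
PV = $8,018.87

$8,018.87


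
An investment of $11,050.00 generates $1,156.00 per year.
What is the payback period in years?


Formula: Payback = investment / annual cash flow
Substituting: Payback = $11,050.00 / $1,156.00
Payback = 9.5588 years

9.5588 years


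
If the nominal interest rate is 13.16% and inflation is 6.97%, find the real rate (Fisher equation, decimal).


Formula: (1 + r_real) = (1 + r_nom) / (1 + inflation)
Substituting: (1 + r_real) = 1.1316 / 1.0697
(1 + r_real) = 1.057867
r_real = 1.057867 - 1 = 0.057867

0.057867


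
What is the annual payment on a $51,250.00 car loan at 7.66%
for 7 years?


Formula: PMT = PV * r / (1 - (1+r)^(-n))
Denominator: 1 - (1 + 0.0766)^(-7) = 0.403488
Numerator: $51,250.00 * 0.0766 = 3925.75
PMT = 3925.75 / 0.403488 = $9,729.54

$9,729.54


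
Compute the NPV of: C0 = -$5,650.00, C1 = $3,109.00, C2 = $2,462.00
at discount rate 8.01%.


Formula: NPV = C0 + C1/(1+r) + C2/(1+r)^2
Discount C1: $3,109.00 / (1 + 0.0801) = $2,878.44
Discount C2: $2,462.00 / (1 + 0.0801)^2 = $2,110.38
NPV = -$5,650.00 + $2,878.44 + $2,110.38 = -$661.19

-$661.19


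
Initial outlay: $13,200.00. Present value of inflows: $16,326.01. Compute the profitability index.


Formula: PI = PV(cash flows) / initial investment
Substituting: PI = $16,326.01 / $13,200.00
PI = 1.2368

1.2368


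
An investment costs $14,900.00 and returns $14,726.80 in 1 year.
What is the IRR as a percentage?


Formula: IRR = C1/C0 - 1
Substituting: IRR = $14,726.80 / $14,900.00 - 1
Ratio: 0.988376 - 1 = -0.011624
IRR = -1.1624%

-1.1624%


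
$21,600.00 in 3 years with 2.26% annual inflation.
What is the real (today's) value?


Formula: Real value = nominal / (1 + inflation)^years
Price level: (1 + 0.0226)^3 = 1.069344
Real value = $21,600.00 / 1.069344 = $20,199.30

$20,199.30


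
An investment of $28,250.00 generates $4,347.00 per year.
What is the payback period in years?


Formula: Payback = investment / annual cash flow
Substituting: Payback = $28,250.00 / $4,347.00
Payback = 6.4987 years

6.4987 years


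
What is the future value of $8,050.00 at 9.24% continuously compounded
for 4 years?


Formula: FV = P * e^(r*t)
Exponent: r*t = 0.0924 * 4 = 0.3696
e^(0.3696) = 1.447156
FV = $8,050.00 * 1.447156 = $11,649.60

$11,649.60


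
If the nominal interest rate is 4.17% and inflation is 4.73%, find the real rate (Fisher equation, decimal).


Formula: (1 + r_real) = (1 + r_nom) / (1 + inflation)
Substituting: (1 + r_real) = 1.0417 / 1.0473
(1 + r_real) = 0.994653
r_real = 0.994653 - 1 = -0.005347

-0.005347


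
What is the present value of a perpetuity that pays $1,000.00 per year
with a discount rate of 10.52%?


Formula: PV = C / r
Substituting: PV = $1,000.00 / 0.1052
PV = $9,505.70

$9,505.70


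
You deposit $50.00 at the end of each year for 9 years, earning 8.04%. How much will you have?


Formula: FV = PMT * ((1+r)^n - 1) / r
Growth factor: (1 + 0.0804)^9 = 2.005678
Numerator: 2.005678 - 1 = 1.005678
FV = $50.00 * 1.005678 / 0.0804 = $625.42

$625.42


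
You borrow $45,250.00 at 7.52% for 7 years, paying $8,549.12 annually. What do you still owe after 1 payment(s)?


Formula: Balance = PV*(1+r)^k - PMT*((1+r)^k - 1)/r
Growth: (1 + 0.0752)^1 = 1.0752
Accumulated factor: ((1+r)^k - 1)/r = 1.0
Balance = $45,250.00 * 1.0752 - $8,549.12 * 1.0
Balance = $40,103.68

$40,103.68


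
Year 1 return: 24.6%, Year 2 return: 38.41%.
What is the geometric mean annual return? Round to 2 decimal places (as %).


Formula: Geometric mean = ((1+r1)*(1+r2))^(1/2) - 1
Product: (1 + 0.246) * (1 + 0.3841) = 1.246 * 1.3841 = 1.724589
Square root: 1.724589^0.5 = 1.313236
Geometric mean = 1.313236 - 1 = 0.313236
As percentage: 31.32%

31.32%


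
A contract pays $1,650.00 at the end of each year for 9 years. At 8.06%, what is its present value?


Formula: PV = PMT * (1 - (1+r)^(-n)) / r
Discount factor: (1 + 0.0806)^(-9) = 0.497755
Bracket: 1 - 0.497755 = 0.502245
PV = $1,650.00 * 0.502245 / 0.0806 = $10,281.70

$10,281.70


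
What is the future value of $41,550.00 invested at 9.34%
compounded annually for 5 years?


Formula: FV = P * (1 + r)^n
Substituting: FV = $41,550.00 * (1 + 0.0934)^5
Growth factor: (1.0934)^5 = 1.562771
FV = $41,550.00 * 1.562771 = $64,933.14

$64,933.14


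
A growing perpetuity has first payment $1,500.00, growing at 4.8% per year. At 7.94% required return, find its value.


Formula: PV = C / (r - g)
Spread: r - g = 0.0794 - 0.048 = 0.0314
Substituting: PV = $1,500.00 / 0.0314
PV = $47,770.70

$47,770.70


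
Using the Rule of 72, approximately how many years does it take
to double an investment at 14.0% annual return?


Formula: Years ≈ 72 / r
Substituting: Years ≈ 72 / 14.0
Years ≈ 5.1

5.1 years


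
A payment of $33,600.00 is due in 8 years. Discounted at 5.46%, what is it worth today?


Formula: PV = FV / (1 + r)^n
Substituting: PV = $33,600.00 / (1 + 0.0546)^8
Discount factor: (1.0546)^8 = 1.530038
PV = $33,600.00 / 1.530038 = $21,960.24

$21,960.24


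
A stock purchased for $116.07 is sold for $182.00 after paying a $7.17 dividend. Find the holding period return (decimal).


Formula: HPR = (P1 - P0 + D) / P0
Gain: $182.00 - $116.07 + $7.17 = $73.10
HPR = $73.10 / $116.07 = 0.6298

0.6298


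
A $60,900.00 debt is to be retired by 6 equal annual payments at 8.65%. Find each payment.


Formula: PMT = PV * r / (1 - (1+r)^(-n))
Denominator: 1 - (1 + 0.0865)^(-6) = 0.392115
Numerator: $60,900.00 * 0.0865 = 5267.85
PMT = 5267.85 / 0.392115 = $13,434.46

$13,434.46


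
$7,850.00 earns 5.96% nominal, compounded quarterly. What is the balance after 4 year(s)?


Formula: FV = P * (1 + r/m)^(m*t)
Period rate: r/m = 0.0596 / 4 = 0.0149
Total periods: m*t = 4 * 4 = 16
Growth factor: (1 + 0.0149)^16 = 1.266987
FV = $7,850.00 * 1.266987 = $9,945.85

$9,945.85


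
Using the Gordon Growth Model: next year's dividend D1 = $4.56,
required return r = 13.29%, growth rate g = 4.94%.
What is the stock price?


Formula: P = D1 / (r - g)
Spread: r - g = 0.1329 - 0.0494 = 0.0835
Substituting: P = $4.56 / 0.0835
P = $54.61

$54.61


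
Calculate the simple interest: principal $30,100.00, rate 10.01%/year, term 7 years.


Formula: I = P * r * t
Substituting: I = $30,100.00 * 0.1001 * 7
Step: I = $30,100.00 * 0.7007
I = $21,091.07

$21,091.07


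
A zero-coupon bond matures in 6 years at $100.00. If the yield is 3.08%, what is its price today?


Formula: Price = FV / (1 + r)^n
Substituting: Price = $100.00 / (1 + 0.0308)^6
Discount factor: (1.0308)^6 = 1.199628
Price = $100.00 / 1.199628 = $83.36

$83.36


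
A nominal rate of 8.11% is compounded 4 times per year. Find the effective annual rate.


Formula: EAR = (1 + r/m)^m - 1
Period rate: r/m = 0.0811 / 4 = 0.020275
Compounding: (1 + 0.020275)^4 = 1.0836
EAR = 1.0836 - 1 = 0.0836

0.0836


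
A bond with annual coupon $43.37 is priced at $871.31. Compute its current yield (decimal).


Formula: Current yield = annual coupon / price
Substituting: CY = $43.37 / $871.31
CY = 0.049776

0.049776


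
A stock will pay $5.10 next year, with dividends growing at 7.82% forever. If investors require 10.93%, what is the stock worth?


Formula: P = D1 / (r - g)
Spread: r - g = 0.1093 - 0.0782 = 0.0311
Substituting: P = $5.10 / 0.0311
P = $163.99

$163.99


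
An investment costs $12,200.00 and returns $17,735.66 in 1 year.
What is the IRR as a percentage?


Formula: IRR = C1/C0 - 1
Substituting: IRR = $17,735.66 / $12,200.00 - 1
Ratio: 1.453743 - 1 = 0.453743
IRR = 45.3743%

45.3743%


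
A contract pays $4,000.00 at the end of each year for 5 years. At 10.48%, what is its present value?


Formula: PV = PMT * (1 - (1+r)^(-n)) / r
Discount factor: (1 + 0.1048)^(-5) = 0.60755
Bracket: 1 - 0.60755 = 0.39245
PV = $4,000.00 * 0.39245 / 0.1048 = $14,979.03

$14,979.03


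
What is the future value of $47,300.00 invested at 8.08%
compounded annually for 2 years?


Formula: FV = P * (1 + r)^n
Substituting: FV = $47,300.00 * (1 + 0.0808)^2
Growth factor: (1.0808)^2 = 1.168129
FV = $47,300.00 * 1.168129 = $55,252.48

$55,252.48


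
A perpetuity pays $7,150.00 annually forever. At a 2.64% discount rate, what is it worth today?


Formula: PV = C / r
Substituting: PV = $7,150.00 / 0.0264
PV = $270,833.33

$270,833.33


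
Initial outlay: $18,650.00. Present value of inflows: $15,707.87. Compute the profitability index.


Formula: PI = PV(cash flows) / initial investment
Substituting: PI = $15,707.87 / $18,650.00
PI = 0.8422

0.8422


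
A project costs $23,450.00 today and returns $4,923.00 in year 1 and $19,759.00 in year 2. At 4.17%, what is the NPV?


Formula: NPV = C0 + C1/(1+r) + C2/(1+r)^2
Discount C1: $4,923.00 / (1 + 0.0417) = $4,725.93
Discount C2: $19,759.00 / (1 + 0.0417)^2 = $18,208.73
NPV = -$23,450.00 + $4,725.93 + $18,208.73 = -$515.34

-$515.34


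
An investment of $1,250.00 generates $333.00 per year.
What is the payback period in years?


Formula: Payback = investment / annual cash flow
Substituting: Payback = $1,250.00 / $333.00
Payback = 3.7538 years

3.7538 years


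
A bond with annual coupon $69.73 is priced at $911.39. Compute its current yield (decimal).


Formula: Current yield = annual coupon / price
Substituting: CY = $69.73 / $911.39
CY = 0.07651

0.07651


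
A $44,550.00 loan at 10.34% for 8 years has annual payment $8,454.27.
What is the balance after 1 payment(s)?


Formula: Balance = PV*(1+r)^k - PMT*((1+r)^k - 1)/r
Growth: (1 + 0.1034)^1 = 1.1034
Accumulated factor: ((1+r)^k - 1)/r = 1.0
Balance = $44,550.00 * 1.1034 - $8,454.27 * 1.0
Balance = $40,702.20

$40,702.20


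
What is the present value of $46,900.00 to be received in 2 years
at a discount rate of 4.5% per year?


Formula: PV = FV / (1 + r)^n
Substituting: PV = $46,900.00 / (1 + 0.045)^2
Discount factor: (1.045)^2 = 1.092025
PV = $46,900.00 / 1.092025 = $42,947.73

$42,947.73


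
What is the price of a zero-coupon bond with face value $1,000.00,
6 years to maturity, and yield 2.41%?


Formula: Price = FV / (1 + r)^n
Substituting: Price = $1,000.00 / (1 + 0.0241)^6
Discount factor: (1.0241)^6 = 1.153597
Price = $1,000.00 / 1.153597 = $866.85

$866.85


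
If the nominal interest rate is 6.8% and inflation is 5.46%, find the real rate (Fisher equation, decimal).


Formula: (1 + r_real) = (1 + r_nom) / (1 + inflation)
Substituting: (1 + r_real) = 1.068 / 1.0546
(1 + r_real) = 1.012706
r_real = 1.012706 - 1 = 0.012706

0.012706


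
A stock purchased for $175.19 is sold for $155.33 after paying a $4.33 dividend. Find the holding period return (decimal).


Formula: HPR = (P1 - P0 + D) / P0
Gain: $155.33 - $175.19 + $4.33 = -$15.53
HPR = -$15.53 / $175.19 = -0.0886

-0.0886


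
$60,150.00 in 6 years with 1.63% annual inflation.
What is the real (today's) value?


Formula: Real value = nominal / (1 + inflation)^years
Price level: (1 + 0.0163)^6 = 1.101873
Real value = $60,150.00 / 1.101873 = $54,588.87

$54,588.87


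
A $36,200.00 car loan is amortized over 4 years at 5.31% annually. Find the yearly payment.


Formula: PMT = PV * r / (1 - (1+r)^(-n))
Denominator: 1 - (1 + 0.0531)^(-4) = 0.186942
Numerator: $36,200.00 * 0.0531 = 1922.22
PMT = 1922.22 / 0.186942 = $10,282.44

$10,282.44


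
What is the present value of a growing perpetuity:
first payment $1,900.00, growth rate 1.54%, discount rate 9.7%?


Formula: PV = C / (r - g)
Spread: r - g = 0.097 - 0.0154 = 0.0816
Substituting: PV = $1,900.00 / 0.0816
PV = $23,284.31

$23,284.31


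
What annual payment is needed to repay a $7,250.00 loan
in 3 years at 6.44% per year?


Formula: PMT = PV * r / (1 - (1+r)^(-n))
Denominator: 1 - (1 + 0.0644)^(-3) = 0.17075
Numerator: $7,250.00 * 0.0644 = 466.9
PMT = 466.9 / 0.17075 = $2,734.40

$2,734.40


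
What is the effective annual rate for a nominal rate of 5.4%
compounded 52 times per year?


Formula: EAR = (1 + r/m)^m - 1
Period rate: r/m = 0.054 / 52 = 0.001038
Compounding: (1 + 0.001038)^52 = 1.055455
EAR = 1.055455 - 1 = 0.055455

0.055455


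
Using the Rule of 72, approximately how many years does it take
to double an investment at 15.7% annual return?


Formula: Years ≈ 72 / r
Substituting: Years ≈ 72 / 15.7
Years ≈ 4.6

4.6 years


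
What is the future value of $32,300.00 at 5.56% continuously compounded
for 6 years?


Formula: FV = P * e^(r*t)
Exponent: r*t = 0.0556 * 6 = 0.3336
e^(0.3336) = 1.395985
FV = $32,300.00 * 1.395985 = $45,090.30

$45,090.30


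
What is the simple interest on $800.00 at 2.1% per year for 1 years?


Formula: I = P * r * t
Substituting: I = $800.00 * 0.021 * 1
Step: I = $800.00 * 0.021
I = $16.80

$16.80


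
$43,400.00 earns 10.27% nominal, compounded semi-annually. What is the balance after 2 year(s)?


Formula: FV = P * (1 + r/m)^(m*t)
Period rate: r/m = 0.1027 / 2 = 0.05135
Total periods: m*t = 2 * 2 = 4
Growth factor: (1 + 0.05135)^4 = 1.221769
FV = $43,400.00 * 1.221769 = $53,024.80

$53,024.80


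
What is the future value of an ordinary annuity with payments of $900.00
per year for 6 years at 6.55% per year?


Formula: FV = PMT * ((1+r)^n - 1) / r
Growth factor: (1 + 0.0655)^6 = 1.463257
Numerator: 1.463257 - 1 = 0.463257
FV = $900.00 * 0.463257 / 0.0655 = $6,365.37

$6,365.37


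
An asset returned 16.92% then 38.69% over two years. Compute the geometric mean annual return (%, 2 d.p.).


Formula: Geometric mean = ((1+r1)*(1+r2))^(1/2) - 1
Product: (1 + 0.1692) * (1 + 0.3869) = 1.1692 * 1.3869 = 1.621563
Square root: 1.621563^0.5 = 1.273406
Geometric mean = 1.273406 - 1 = 0.273406
As percentage: 27.34%

27.34%


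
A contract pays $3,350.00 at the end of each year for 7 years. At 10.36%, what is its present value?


Formula: PV = PMT * (1 - (1+r)^(-n)) / r
Discount factor: (1 + 0.1036)^(-7) = 0.501555
Bracket: 1 - 0.501555 = 0.498445
PV = $3,350.00 * 0.498445 / 0.1036 = $16,117.69

$16,117.69


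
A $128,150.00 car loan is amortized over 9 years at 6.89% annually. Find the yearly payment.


Formula: PMT = PV * r / (1 - (1+r)^(-n))
Denominator: 1 - (1 + 0.0689)^(-9) = 0.451008
Numerator: $128,150.00 * 0.0689 = 8829.535
PMT = 8829.535 / 0.451008 = $19,577.35

$19,577.35


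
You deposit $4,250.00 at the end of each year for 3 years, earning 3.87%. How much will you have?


Formula: FV = PMT * ((1+r)^n - 1) / r
Growth factor: (1 + 0.0387)^3 = 1.120651
Numerator: 1.120651 - 1 = 0.120651
FV = $4,250.00 * 0.120651 / 0.0387 = $13,249.79

$13,249.79


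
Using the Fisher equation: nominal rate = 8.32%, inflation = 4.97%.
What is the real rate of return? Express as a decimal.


Formula: (1 + r_real) = (1 + r_nom) / (1 + inflation)
Substituting: (1 + r_real) = 1.0832 / 1.0497
(1 + r_real) = 1.031914
r_real = 1.031914 - 1 = 0.031914

0.031914


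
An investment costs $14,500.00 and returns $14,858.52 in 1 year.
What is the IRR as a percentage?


Formula: IRR = C1/C0 - 1
Substituting: IRR = $14,858.52 / $14,500.00 - 1
Ratio: 1.024726 - 1 = 0.024726
IRR = 2.4726%

2.4726%


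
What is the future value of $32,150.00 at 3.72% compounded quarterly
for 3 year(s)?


Formula: FV = P * (1 + r/m)^(m*t)
Period rate: r/m = 0.0372 / 4 = 0.0093
Total periods: m*t = 4 * 3 = 12
Growth factor: (1 + 0.0093)^12 = 1.117489
FV = $32,150.00 * 1.117489 = $35,927.27

$35,927.27


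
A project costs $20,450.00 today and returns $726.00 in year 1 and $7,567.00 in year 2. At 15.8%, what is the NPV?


Formula: NPV = C0 + C1/(1+r) + C2/(1+r)^2
Discount C1: $726.00 / (1 + 0.158) = $626.94
Discount C2: $7,567.00 / (1 + 0.158)^2 = $5,642.96
NPV = -$20,450.00 + $626.94 + $5,642.96 = -$14,180.10

-$14,180.10


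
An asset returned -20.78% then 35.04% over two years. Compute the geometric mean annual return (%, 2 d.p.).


Formula: Geometric mean = ((1+r1)*(1+r2))^(1/2) - 1
Product: (1 + -0.2078) * (1 + 0.3504) = 0.7922 * 1.3504 = 1.069787
Square root: 1.069787^0.5 = 1.034305
Geometric mean = 1.034305 - 1 = 0.034305
As percentage: 3.43%

3.43%


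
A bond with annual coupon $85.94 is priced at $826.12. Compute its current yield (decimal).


Formula: Current yield = annual coupon / price
Substituting: CY = $85.94 / $826.12
CY = 0.104028

0.104028


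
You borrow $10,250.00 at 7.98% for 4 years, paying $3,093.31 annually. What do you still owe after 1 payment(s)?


Formula: Balance = PV*(1+r)^k - PMT*((1+r)^k - 1)/r
Growth: (1 + 0.0798)^1 = 1.0798
Accumulated factor: ((1+r)^k - 1)/r = 1.0
Balance = $10,250.00 * 1.0798 - $3,093.31 * 1.0
Balance = $7,974.64

$7,974.64


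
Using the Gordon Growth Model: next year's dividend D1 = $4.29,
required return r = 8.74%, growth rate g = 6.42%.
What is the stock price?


Formula: P = D1 / (r - g)
Spread: r - g = 0.0874 - 0.0642 = 0.0232
Substituting: P = $4.29 / 0.0232
P = $184.91

$184.91


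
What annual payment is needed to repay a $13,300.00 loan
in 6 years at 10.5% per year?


Formula: PMT = PV * r / (1 - (1+r)^(-n))
Denominator: 1 - (1 + 0.105)^(-6) = 0.450679
Numerator: $13,300.00 * 0.105 = 1396.5
PMT = 1396.5 / 0.450679 = $3,098.66

$3,098.66


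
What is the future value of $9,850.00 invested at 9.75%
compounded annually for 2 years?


Formula: FV = P * (1 + r)^n
Substituting: FV = $9,850.00 * (1 + 0.0975)^2
Growth factor: (1.0975)^2 = 1.204506
FV = $9,850.00 * 1.204506 = $11,864.39

$11,864.39


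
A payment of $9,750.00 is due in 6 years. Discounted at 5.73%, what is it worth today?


Formula: PV = FV / (1 + r)^n
Substituting: PV = $9,750.00 / (1 + 0.0573)^6
Discount factor: (1.0573)^6 = 1.396977
PV = $9,750.00 / 1.396977 = $6,979.35

$6,979.35


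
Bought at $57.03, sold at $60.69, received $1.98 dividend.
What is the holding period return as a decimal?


Formula: HPR = (P1 - P0 + D) / P0
Gain: $60.69 - $57.03 + $1.98 = $5.64
HPR = $5.64 / $57.03 = 0.0989

0.0989


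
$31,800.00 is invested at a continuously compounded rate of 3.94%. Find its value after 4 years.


Formula: FV = P * e^(r*t)
Exponent: r*t = 0.0394 * 4 = 0.1576
e^(0.1576) = 1.170698
FV = $31,800.00 * 1.170698 = $37,228.19

$37,228.19


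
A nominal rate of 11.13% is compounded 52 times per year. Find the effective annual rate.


Formula: EAR = (1 + r/m)^m - 1
Period rate: r/m = 0.1113 / 52 = 0.00214
Compounding: (1 + 0.00214)^52 = 1.117597
EAR = 1.117597 - 1 = 0.117597

0.117597


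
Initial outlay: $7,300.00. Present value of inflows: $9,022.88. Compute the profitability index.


Formula: PI = PV(cash flows) / initial investment
Substituting: PI = $9,022.88 / $7,300.00
PI = 1.236

1.236


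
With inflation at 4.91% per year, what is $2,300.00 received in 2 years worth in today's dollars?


Formula: Real value = nominal / (1 + inflation)^years
Price level: (1 + 0.0491)^2 = 1.100611
Real value = $2,300.00 / 1.100611 = $2,089.75

$2,089.75


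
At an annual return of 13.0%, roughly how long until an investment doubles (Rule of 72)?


Formula: Years ≈ 72 / r
Substituting: Years ≈ 72 / 13.0
Years ≈ 5.5

5.5 years


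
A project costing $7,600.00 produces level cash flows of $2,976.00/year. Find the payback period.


Formula: Payback = investment / annual cash flow
Substituting: Payback = $7,600.00 / $2,976.00
Payback = 2.5538 years

2.5538 years


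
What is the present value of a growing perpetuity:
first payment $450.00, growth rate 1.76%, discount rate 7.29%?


Formula: PV = C / (r - g)
Spread: r - g = 0.0729 - 0.0176 = 0.0553
Substituting: PV = $450.00 / 0.0553
PV = $8,137.43

$8,137.43


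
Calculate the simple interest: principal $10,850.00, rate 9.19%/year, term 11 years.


Formula: I = P * r * t
Substituting: I = $10,850.00 * 0.0919 * 11
Step: I = $10,850.00 * 1.0109
I = $10,968.27

$10,968.27


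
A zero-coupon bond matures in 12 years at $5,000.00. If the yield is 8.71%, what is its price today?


Formula: Price = FV / (1 + r)^n
Substituting: Price = $5,000.00 / (1 + 0.0871)^12
Discount factor: (1.0871)^12 = 2.724168
Price = $5,000.00 / 2.724168 = $1,835.42

$1,835.42


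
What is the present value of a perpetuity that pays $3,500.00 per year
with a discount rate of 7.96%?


Formula: PV = C / r
Substituting: PV = $3,500.00 / 0.0796
PV = $43,969.85

$43,969.85


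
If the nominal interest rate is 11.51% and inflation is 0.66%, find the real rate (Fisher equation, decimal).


Formula: (1 + r_real) = (1 + r_nom) / (1 + inflation)
Substituting: (1 + r_real) = 1.1151 / 1.0066
(1 + r_real) = 1.107789
r_real = 1.107789 - 1 = 0.107789

0.107789


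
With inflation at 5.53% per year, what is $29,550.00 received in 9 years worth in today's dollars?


Formula: Real value = nominal / (1 + inflation)^years
Price level: (1 + 0.0553)^9 = 1.623243
Real value = $29,550.00 / 1.623243 = $18,204.30

$18,204.30


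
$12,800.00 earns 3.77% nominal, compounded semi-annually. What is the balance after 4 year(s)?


Formula: FV = P * (1 + r/m)^(m*t)
Period rate: r/m = 0.0377 / 2 = 0.01885
Total periods: m*t = 2 * 4 = 8
Growth factor: (1 + 0.01885)^8 = 1.161133
FV = $12,800.00 * 1.161133 = $14,862.50

$14,862.50


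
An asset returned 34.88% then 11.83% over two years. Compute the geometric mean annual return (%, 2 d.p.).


Formula: Geometric mean = ((1+r1)*(1+r2))^(1/2) - 1
Product: (1 + 0.3488) * (1 + 0.1183) = 1.3488 * 1.1183 = 1.508363
Square root: 1.508363^0.5 = 1.228154
Geometric mean = 1.228154 - 1 = 0.228154
As percentage: 22.82%

22.82%


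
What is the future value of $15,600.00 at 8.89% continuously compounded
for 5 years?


Formula: FV = P * e^(r*t)
Exponent: r*t = 0.0889 * 5 = 0.4445
e^(0.4445) = 1.55971
FV = $15,600.00 * 1.55971 = $24,331.48

$24,331.48


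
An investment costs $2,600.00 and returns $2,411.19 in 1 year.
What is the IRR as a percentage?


Formula: IRR = C1/C0 - 1
Substituting: IRR = $2,411.19 / $2,600.00 - 1
Ratio: 0.927381 - 1 = -0.072619
IRR = -7.2619%

-7.2619%


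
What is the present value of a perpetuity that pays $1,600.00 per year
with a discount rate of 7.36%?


Formula: PV = C / r
Substituting: PV = $1,600.00 / 0.0736
PV = $21,739.13

$21,739.13


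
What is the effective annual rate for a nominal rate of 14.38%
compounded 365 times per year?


Formula: EAR = (1 + r/m)^m - 1
Period rate: r/m = 0.1438 / 365 = 0.000394
Compounding: (1 + 0.000394)^365 = 1.15462
EAR = 1.15462 - 1 = 0.15462

0.15462


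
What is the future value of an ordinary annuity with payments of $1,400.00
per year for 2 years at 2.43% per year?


Formula: FV = PMT * ((1+r)^n - 1) / r
Growth factor: (1 + 0.0243)^2 = 1.04919
Numerator: 1.04919 - 1 = 0.04919
FV = $1,400.00 * 0.04919 / 0.0243 = $2,834.02

$2,834.02


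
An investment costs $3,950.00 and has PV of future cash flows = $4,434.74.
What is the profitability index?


Formula: PI = PV(cash flows) / initial investment
Substituting: PI = $4,434.74 / $3,950.00
PI = 1.1227

1.1227


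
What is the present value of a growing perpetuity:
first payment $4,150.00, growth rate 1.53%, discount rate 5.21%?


Formula: PV = C / (r - g)
Spread: r - g = 0.0521 - 0.0153 = 0.0368
Substituting: PV = $4,150.00 / 0.0368
PV = $112,771.74

$112,771.74


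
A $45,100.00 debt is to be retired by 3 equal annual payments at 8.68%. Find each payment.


Formula: PMT = PV * r / (1 - (1+r)^(-n))
Denominator: 1 - (1 + 0.0868)^(-3) = 0.220976
Numerator: $45,100.00 * 0.0868 = 3914.68
PMT = 3914.68 / 0.220976 = $17,715.45

$17,715.45


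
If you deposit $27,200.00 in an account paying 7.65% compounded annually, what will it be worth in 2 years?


Formula: FV = P * (1 + r)^n
Substituting: FV = $27,200.00 * (1 + 0.0765)^2
Growth factor: (1.0765)^2 = 1.158852
FV = $27,200.00 * 1.158852 = $31,520.78

$31,520.78


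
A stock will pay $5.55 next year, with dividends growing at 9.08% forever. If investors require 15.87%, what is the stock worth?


Formula: P = D1 / (r - g)
Spread: r - g = 0.1587 - 0.0908 = 0.0679
Substituting: P = $5.55 / 0.0679
P = $81.74

$81.74


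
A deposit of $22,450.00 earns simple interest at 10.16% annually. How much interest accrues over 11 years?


Formula: I = P * r * t
Substituting: I = $22,450.00 * 0.1016 * 11
Step: I = $22,450.00 * 1.1176
I = $25,090.12

$25,090.12


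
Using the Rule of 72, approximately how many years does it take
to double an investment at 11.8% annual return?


Formula: Years ≈ 72 / r
Substituting: Years ≈ 72 / 11.8
Years ≈ 6.1

6.1 years


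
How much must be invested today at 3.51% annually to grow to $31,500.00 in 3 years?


Formula: PV = FV / (1 + r)^n
Substituting: PV = $31,500.00 / (1 + 0.0351)^3
Discount factor: (1.0351)^3 = 1.109039
PV = $31,500.00 / 1.109039 = $28,402.96

$28,402.96


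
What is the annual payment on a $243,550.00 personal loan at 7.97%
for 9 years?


Formula: PMT = PV * r / (1 - (1+r)^(-n))
Denominator: 1 - (1 + 0.0797)^(-9) = 0.498499
Numerator: $243,550.00 * 0.0797 = 19410.935
PMT = 19410.935 / 0.498499 = $38,938.79

$38,938.79


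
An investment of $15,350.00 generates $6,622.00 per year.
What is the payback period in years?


Formula: Payback = investment / annual cash flow
Substituting: Payback = $15,350.00 / $6,622.00
Payback = 2.318 years

2.318 years


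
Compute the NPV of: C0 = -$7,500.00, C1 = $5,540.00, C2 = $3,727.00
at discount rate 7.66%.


Formula: NPV = C0 + C1/(1+r) + C2/(1+r)^2
Discount C1: $5,540.00 / (1 + 0.0766) = $5,145.83
Discount C2: $3,727.00 / (1 + 0.0766)^2 = $3,215.52
NPV = -$7,500.00 + $5,145.83 + $3,215.52 = $861.35

$861.35


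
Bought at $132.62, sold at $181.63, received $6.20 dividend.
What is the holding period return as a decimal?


Formula: HPR = (P1 - P0 + D) / P0
Gain: $181.63 - $132.62 + $6.20 = $55.21
HPR = $55.21 / $132.62 = 0.4163

0.4163


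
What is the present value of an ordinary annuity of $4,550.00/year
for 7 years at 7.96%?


Formula: PV = PMT * (1 - (1+r)^(-n)) / r
Discount factor: (1 + 0.0796)^(-7) = 0.585005
Bracket: 1 - 0.585005 = 0.414995
PV = $4,550.00 * 0.414995 / 0.0796 = $23,721.43

$23,721.43


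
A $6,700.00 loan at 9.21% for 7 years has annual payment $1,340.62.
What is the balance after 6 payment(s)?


Formula: Balance = PV*(1+r)^k - PMT*((1+r)^k - 1)/r
Growth: (1 + 0.0921)^6 = 1.69658
Accumulated factor: ((1+r)^k - 1)/r = 7.563305
Balance = $6,700.00 * 1.69658 - $1,340.62 * 7.563305
Balance = $1,227.57

$1,227.57


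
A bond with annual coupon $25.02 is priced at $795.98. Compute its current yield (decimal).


Formula: Current yield = annual coupon / price
Substituting: CY = $25.02 / $795.98
CY = 0.031433

0.031433


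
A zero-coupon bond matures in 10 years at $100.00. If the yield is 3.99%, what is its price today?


Formula: Price = FV / (1 + r)^n
Substituting: Price = $100.00 / (1 + 0.0399)^10
Discount factor: (1.0399)^10 = 1.478822
Price = $100.00 / 1.478822 = $67.62

$67.62


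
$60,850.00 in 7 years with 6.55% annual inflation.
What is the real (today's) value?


Formula: Real value = nominal / (1 + inflation)^years
Price level: (1 + 0.0655)^7 = 1.559101
Real value = $60,850.00 / 1.559101 = $39,028.91

$39,028.91


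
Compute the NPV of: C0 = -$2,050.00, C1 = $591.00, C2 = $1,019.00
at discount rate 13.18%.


Formula: NPV = C0 + C1/(1+r) + C2/(1+r)^2
Discount C1: $591.00 / (1 + 0.1318) = $522.18
Discount C2: $1,019.00 / (1 + 0.1318)^2 = $795.49
NPV = -$2,050.00 + $522.18 + $795.49 = -$732.33

-$732.33


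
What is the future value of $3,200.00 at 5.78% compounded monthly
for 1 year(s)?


Formula: FV = P * (1 + r/m)^(m*t)
Period rate: r/m = 0.0578 / 12 = 0.004817
Total periods: m*t = 12 * 1 = 12
Growth factor: (1 + 0.004817)^12 = 1.059356
FV = $3,200.00 * 1.059356 = $3,389.94

$3,389.94


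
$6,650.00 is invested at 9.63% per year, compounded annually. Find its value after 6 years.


Formula: FV = P * (1 + r)^n
Substituting: FV = $6,650.00 * (1 + 0.0963)^6
Growth factor: (1.0963)^6 = 1.736107
FV = $6,650.00 * 1.736107 = $11,545.11

$11,545.11


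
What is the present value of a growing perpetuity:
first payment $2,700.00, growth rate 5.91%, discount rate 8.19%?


Formula: PV = C / (r - g)
Spread: r - g = 0.0819 - 0.0591 = 0.0228
Substituting: PV = $2,700.00 / 0.0228
PV = $118,421.05

$118,421.05


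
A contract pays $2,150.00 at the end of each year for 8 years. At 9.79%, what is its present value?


Formula: PV = PMT * (1 - (1+r)^(-n)) / r
Discount factor: (1 + 0.0979)^(-8) = 0.473694
Bracket: 1 - 0.473694 = 0.526306
PV = $2,150.00 * 0.526306 / 0.0979 = $11,558.31

$11,558.31


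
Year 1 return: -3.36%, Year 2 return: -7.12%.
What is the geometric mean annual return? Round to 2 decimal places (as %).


Formula: Geometric mean = ((1+r1)*(1+r2))^(1/2) - 1
Product: (1 + -0.0336) * (1 + -0.0712) = 0.9664 * 0.9288 = 0.897592
Square root: 0.897592^0.5 = 0.947413
Geometric mean = 0.947413 - 1 = -0.052587
As percentage: -5.26%

-5.26%


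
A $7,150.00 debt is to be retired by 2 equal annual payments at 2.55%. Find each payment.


Formula: PMT = PV * r / (1 - (1+r)^(-n))
Denominator: 1 - (1 + 0.0255)^(-2) = 0.049114
Numerator: $7,150.00 * 0.0255 = 182.325
PMT = 182.325 / 0.049114 = $3,712.32

$3,712.32


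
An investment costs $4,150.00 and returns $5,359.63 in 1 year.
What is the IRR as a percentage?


Formula: IRR = C1/C0 - 1
Substituting: IRR = $5,359.63 / $4,150.00 - 1
Ratio: 1.291477 - 1 = 0.291477
IRR = 29.1477%

29.1477%


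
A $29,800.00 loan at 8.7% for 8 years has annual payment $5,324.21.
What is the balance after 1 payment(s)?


Formula: Balance = PV*(1+r)^k - PMT*((1+r)^k - 1)/r
Growth: (1 + 0.087)^1 = 1.087
Accumulated factor: ((1+r)^k - 1)/r = 1.0
Balance = $29,800.00 * 1.087 - $5,324.21 * 1.0
Balance = $27,068.39

$27,068.39


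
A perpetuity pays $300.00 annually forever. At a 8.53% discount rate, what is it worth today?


Formula: PV = C / r
Substituting: PV = $300.00 / 0.0853
PV = $3,517.00

$3,517.00


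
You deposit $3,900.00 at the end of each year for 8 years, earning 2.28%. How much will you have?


Formula: FV = PMT * ((1+r)^n - 1) / r
Growth factor: (1 + 0.0228)^8 = 1.197639
Numerator: 1.197639 - 1 = 0.197639
FV = $3,900.00 * 0.197639 / 0.0228 = $33,806.59

$33,806.59


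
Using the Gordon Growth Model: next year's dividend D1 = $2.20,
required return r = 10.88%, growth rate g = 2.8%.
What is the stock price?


Formula: P = D1 / (r - g)
Spread: r - g = 0.1088 - 0.028 = 0.0808
Substituting: P = $2.20 / 0.0808
P = $27.23

$27.23


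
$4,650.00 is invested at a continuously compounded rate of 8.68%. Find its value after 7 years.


Formula: FV = P * e^(r*t)
Exponent: r*t = 0.0868 * 7 = 0.6076
e^(0.6076) = 1.83602
FV = $4,650.00 * 1.83602 = $8,537.49

$8,537.49


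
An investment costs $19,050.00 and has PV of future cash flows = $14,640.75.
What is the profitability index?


Formula: PI = PV(cash flows) / initial investment
Substituting: PI = $14,640.75 / $19,050.00
PI = 0.7685

0.7685


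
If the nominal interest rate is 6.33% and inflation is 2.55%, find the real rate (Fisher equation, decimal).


Formula: (1 + r_real) = (1 + r_nom) / (1 + inflation)
Substituting: (1 + r_real) = 1.0633 / 1.0255
(1 + r_real) = 1.03686
r_real = 1.03686 - 1 = 0.03686

0.03686


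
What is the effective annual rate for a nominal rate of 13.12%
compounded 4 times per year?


Formula: EAR = (1 + r/m)^m - 1
Period rate: r/m = 0.1312 / 4 = 0.0328
Compounding: (1 + 0.0328)^4 = 1.137797
EAR = 1.137797 - 1 = 0.137797

0.137797


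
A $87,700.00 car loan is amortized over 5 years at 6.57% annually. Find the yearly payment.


Formula: PMT = PV * r / (1 - (1+r)^(-n))
Denominator: 1 - (1 + 0.0657)^(-5) = 0.272513
Numerator: $87,700.00 * 0.0657 = 5761.89
PMT = 5761.89 / 0.272513 = $21,143.53

$21,143.53


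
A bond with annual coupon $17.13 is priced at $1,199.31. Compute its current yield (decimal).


Formula: Current yield = annual coupon / price
Substituting: CY = $17.13 / $1,199.31
CY = 0.014283

0.014283


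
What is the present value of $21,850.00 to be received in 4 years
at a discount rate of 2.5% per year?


Formula: PV = FV / (1 + r)^n
Substituting: PV = $21,850.00 / (1 + 0.025)^4
Discount factor: (1.025)^4 = 1.103813
PV = $21,850.00 / 1.103813 = $19,795.02

$19,795.02


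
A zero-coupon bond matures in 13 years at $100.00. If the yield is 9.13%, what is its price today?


Formula: Price = FV / (1 + r)^n
Substituting: Price = $100.00 / (1 + 0.0913)^13
Discount factor: (1.0913)^13 = 3.11368
Price = $100.00 / 3.11368 = $32.12

$32.12


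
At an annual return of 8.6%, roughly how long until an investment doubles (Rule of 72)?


Formula: Years ≈ 72 / r
Substituting: Years ≈ 72 / 8.6
Years ≈ 8.4

8.4 years


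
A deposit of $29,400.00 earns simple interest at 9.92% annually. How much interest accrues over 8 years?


Formula: I = P * r * t
Substituting: I = $29,400.00 * 0.0992 * 8
Step: I = $29,400.00 * 0.7936
I = $23,331.84

$23,331.84


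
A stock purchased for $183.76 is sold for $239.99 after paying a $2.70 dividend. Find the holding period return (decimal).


Formula: HPR = (P1 - P0 + D) / P0
Gain: $239.99 - $183.76 + $2.70 = $58.93
HPR = $58.93 / $183.76 = 0.3207

0.3207


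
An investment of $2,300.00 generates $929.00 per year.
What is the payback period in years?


Formula: Payback = investment / annual cash flow
Substituting: Payback = $2,300.00 / $929.00
Payback = 2.4758 years

2.4758 years


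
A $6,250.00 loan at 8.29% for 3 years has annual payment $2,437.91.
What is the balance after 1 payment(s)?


Formula: Balance = PV*(1+r)^k - PMT*((1+r)^k - 1)/r
Growth: (1 + 0.0829)^1 = 1.0829
Accumulated factor: ((1+r)^k - 1)/r = 1.0
Balance = $6,250.00 * 1.0829 - $2,437.91 * 1.0
Balance = $4,330.22

$4,330.22


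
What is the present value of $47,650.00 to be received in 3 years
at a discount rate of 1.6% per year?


Formula: PV = FV / (1 + r)^n
Substituting: PV = $47,650.00 / (1 + 0.016)^3
Discount factor: (1.016)^3 = 1.048772
PV = $47,650.00 / 1.048772 = $45,434.08

$45,434.08


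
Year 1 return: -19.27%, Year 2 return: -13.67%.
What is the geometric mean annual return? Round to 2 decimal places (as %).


Formula: Geometric mean = ((1+r1)*(1+r2))^(1/2) - 1
Product: (1 + -0.1927) * (1 + -0.1367) = 0.8073 * 0.8633 = 0.696942
Square root: 0.696942^0.5 = 0.834831
Geometric mean = 0.834831 - 1 = -0.165169
As percentage: -16.52%

-16.52%
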